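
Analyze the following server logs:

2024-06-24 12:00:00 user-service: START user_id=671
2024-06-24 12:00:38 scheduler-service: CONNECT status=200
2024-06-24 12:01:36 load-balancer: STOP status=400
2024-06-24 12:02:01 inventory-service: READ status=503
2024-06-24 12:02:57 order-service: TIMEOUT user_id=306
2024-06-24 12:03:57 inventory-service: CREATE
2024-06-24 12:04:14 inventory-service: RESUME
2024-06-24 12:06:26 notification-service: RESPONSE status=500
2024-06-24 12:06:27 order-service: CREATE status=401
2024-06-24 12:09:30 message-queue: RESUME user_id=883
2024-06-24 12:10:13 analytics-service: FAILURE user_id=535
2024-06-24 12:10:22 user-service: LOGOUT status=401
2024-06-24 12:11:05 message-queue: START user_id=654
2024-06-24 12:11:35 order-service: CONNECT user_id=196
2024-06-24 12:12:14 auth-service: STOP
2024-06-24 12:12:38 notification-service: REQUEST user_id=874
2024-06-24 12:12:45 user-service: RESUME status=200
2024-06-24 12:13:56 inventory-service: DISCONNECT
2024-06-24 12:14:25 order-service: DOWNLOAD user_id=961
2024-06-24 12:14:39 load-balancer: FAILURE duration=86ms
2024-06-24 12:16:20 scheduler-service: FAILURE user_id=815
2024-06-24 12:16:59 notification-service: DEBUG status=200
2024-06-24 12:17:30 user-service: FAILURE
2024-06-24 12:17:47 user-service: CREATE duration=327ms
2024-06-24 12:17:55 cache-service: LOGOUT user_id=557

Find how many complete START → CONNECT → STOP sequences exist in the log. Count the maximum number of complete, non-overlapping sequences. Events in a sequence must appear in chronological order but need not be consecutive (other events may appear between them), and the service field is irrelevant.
2

To count sequences:

1. Look for pattern: START → CONNECT → STOP
2. Greedily scan the log in chronological order, matching each sequence element in turn (ignoring service)
3. Each time the full pattern completes, increment the count and restart matching from the next event
4. Complete non-overlapping sequences found: 2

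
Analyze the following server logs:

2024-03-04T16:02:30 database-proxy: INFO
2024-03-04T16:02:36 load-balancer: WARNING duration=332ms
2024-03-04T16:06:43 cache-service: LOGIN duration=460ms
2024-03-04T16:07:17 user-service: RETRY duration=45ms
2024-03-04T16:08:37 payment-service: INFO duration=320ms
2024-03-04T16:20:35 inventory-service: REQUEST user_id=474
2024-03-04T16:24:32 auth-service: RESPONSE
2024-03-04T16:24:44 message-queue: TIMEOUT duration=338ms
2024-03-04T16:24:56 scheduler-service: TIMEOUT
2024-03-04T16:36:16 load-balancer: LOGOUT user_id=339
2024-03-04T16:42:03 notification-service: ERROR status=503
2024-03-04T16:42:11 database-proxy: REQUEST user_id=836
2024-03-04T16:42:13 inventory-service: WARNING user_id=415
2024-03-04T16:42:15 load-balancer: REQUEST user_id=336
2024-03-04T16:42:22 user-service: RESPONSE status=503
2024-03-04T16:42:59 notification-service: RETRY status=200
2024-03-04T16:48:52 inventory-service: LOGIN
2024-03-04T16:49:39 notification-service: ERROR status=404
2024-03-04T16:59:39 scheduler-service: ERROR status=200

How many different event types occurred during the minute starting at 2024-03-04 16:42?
5

To count unique event types:

1. Filter events in the minute starting at 2024-03-04 16:42
2. Extract event types from matching entries
3. Count unique types: 5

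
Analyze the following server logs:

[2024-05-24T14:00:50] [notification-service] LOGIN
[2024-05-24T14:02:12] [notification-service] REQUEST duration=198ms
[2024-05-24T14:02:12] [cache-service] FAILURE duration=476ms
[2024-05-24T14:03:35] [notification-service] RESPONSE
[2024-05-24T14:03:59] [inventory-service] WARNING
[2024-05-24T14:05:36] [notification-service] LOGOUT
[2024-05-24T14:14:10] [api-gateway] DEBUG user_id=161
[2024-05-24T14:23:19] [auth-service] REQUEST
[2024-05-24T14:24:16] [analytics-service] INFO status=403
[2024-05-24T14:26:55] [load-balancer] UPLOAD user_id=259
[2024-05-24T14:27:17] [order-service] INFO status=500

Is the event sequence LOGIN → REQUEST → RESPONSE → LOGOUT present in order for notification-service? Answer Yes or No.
Yes

To verify sequence order:

1. Find all events in sequence LOGIN → REQUEST → RESPONSE → LOGOUT for notification-service
2. Extract their timestamps
3. Check if timestamps are in ascending order
4. Result: Yes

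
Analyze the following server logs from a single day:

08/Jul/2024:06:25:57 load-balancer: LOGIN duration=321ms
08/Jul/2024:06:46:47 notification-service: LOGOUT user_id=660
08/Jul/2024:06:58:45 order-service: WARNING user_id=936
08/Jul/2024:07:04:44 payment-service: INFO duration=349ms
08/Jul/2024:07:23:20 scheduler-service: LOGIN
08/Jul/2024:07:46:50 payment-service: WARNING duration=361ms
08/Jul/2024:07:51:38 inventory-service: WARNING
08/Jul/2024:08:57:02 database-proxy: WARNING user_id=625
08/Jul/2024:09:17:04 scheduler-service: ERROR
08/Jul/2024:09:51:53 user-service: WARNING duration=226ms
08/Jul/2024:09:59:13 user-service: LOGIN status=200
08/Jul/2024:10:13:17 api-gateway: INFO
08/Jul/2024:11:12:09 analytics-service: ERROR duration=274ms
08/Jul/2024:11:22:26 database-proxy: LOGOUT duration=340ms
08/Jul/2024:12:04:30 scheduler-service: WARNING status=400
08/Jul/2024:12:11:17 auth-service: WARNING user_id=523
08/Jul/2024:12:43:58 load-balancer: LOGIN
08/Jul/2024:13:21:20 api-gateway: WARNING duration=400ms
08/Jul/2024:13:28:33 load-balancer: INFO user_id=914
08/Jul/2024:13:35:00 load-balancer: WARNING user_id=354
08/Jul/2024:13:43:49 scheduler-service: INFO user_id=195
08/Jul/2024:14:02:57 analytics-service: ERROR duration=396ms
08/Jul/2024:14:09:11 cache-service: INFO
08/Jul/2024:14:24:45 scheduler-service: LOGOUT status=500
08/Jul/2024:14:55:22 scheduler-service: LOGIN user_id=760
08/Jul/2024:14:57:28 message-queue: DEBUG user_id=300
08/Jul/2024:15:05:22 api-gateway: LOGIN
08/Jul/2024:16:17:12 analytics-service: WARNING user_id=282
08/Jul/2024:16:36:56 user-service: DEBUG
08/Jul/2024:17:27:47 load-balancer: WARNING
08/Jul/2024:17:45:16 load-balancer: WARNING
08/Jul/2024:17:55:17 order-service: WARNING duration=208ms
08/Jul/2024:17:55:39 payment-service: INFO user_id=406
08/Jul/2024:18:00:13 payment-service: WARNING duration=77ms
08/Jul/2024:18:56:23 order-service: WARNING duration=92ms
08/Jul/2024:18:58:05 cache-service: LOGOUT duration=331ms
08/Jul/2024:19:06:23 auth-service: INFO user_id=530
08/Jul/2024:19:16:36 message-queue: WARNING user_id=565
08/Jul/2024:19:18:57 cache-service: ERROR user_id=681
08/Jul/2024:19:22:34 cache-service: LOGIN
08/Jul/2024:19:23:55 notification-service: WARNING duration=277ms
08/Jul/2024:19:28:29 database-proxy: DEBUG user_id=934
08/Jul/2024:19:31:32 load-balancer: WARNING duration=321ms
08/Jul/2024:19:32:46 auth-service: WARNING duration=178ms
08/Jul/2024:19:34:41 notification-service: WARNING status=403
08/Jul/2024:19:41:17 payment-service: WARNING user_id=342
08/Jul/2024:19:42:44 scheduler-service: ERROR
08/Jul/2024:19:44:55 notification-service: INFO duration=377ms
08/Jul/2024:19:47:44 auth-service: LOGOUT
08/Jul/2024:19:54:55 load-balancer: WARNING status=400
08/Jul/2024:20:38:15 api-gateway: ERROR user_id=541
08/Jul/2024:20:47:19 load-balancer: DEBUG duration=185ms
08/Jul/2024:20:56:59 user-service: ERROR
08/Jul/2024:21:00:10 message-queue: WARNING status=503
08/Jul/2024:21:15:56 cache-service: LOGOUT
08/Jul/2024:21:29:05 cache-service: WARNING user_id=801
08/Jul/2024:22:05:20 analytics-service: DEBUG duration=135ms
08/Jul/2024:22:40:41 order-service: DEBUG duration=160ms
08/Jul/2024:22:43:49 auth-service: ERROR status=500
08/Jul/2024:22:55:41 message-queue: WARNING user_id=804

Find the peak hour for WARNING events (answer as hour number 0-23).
19

To find the peak hour:

1. Group all WARNING events by hour
2. Count events in each hour
3. Find hour with maximum count
4. Peak hour: 19 (with 7 events)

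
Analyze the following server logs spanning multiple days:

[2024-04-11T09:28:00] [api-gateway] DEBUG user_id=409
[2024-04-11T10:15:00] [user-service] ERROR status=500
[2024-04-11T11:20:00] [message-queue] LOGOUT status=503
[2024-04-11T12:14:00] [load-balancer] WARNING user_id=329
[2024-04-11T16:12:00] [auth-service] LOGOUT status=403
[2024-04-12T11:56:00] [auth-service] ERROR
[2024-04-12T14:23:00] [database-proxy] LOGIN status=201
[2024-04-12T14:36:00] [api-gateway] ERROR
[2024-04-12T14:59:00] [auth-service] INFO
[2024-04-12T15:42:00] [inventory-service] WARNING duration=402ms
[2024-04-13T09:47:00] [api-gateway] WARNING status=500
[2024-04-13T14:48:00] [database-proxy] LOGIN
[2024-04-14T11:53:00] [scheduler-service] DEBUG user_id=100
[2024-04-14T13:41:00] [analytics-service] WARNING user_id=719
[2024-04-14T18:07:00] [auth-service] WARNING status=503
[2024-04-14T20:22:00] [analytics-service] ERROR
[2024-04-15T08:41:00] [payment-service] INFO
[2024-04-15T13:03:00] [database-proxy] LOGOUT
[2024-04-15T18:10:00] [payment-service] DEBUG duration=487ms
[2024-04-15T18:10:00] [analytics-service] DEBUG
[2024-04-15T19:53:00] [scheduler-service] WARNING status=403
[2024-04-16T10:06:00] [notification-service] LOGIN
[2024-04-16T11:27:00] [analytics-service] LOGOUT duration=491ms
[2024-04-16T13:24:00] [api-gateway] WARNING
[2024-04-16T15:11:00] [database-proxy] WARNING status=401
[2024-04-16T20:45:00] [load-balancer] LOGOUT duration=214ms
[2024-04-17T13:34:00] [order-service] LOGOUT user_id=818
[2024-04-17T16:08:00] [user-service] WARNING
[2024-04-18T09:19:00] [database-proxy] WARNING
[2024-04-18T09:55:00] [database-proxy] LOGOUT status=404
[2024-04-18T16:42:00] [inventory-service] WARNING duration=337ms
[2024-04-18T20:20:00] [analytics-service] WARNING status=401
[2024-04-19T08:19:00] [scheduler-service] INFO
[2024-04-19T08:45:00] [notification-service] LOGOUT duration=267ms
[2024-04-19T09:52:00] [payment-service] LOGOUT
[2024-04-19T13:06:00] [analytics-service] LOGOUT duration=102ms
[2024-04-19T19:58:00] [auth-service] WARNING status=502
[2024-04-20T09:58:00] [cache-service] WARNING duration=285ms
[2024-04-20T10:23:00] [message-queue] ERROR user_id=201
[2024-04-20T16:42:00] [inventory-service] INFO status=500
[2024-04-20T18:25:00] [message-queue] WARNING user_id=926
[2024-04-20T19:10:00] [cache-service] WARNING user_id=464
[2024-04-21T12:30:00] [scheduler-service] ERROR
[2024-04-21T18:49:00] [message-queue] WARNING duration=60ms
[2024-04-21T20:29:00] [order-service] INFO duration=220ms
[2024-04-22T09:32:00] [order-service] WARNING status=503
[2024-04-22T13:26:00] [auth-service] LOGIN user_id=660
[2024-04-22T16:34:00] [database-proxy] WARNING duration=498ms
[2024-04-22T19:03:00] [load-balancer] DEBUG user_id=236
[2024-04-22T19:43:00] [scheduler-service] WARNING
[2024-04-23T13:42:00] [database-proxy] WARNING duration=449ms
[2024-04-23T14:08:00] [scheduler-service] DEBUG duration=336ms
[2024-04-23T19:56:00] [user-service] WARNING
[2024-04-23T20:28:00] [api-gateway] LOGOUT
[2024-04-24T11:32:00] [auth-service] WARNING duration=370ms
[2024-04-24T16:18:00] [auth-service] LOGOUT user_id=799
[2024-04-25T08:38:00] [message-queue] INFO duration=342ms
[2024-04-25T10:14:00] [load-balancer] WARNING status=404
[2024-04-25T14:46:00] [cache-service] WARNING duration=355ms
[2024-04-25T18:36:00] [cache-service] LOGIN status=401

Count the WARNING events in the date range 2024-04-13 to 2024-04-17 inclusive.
7

To filter by date range:

1. Date range: 2024-04-13 through 2024-04-17, both dates inclusive
2. Filter for WARNING events whose date falls in this range
3. Count matching events: 7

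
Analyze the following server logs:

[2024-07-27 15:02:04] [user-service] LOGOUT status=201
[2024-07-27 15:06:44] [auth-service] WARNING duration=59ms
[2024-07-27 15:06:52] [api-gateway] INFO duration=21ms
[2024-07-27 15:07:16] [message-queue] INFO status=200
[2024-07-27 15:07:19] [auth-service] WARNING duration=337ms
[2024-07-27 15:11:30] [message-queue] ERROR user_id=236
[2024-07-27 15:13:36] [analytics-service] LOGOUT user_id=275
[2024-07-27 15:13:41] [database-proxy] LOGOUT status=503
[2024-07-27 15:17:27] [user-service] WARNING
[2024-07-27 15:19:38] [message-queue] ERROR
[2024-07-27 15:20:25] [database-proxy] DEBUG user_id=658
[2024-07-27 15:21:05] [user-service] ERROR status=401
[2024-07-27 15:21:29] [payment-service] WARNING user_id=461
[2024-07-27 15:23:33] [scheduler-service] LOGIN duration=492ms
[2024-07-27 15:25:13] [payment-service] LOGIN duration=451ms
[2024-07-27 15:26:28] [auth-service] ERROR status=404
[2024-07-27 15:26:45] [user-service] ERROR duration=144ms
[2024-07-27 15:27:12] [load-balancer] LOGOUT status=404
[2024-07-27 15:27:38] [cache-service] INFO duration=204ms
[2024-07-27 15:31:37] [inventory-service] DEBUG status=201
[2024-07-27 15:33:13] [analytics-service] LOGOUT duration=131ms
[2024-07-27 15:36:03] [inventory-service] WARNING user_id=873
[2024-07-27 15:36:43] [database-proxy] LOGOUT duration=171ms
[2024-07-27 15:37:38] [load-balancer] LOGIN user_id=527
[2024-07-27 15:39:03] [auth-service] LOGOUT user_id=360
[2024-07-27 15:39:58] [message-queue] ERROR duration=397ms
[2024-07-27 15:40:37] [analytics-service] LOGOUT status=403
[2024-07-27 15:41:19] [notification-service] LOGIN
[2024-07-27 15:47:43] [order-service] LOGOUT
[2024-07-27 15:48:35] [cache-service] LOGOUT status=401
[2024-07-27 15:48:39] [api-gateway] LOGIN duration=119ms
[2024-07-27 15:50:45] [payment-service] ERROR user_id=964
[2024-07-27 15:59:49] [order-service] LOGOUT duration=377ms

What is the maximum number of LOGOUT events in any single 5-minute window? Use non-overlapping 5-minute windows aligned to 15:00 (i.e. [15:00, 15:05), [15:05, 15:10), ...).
2

To find the burst window:

1. Divide the log period into non-overlapping 5-minute windows starting at 15:00
2. Count LOGOUT events in each window
3. Find the window with maximum count
4. Maximum events in a window: 2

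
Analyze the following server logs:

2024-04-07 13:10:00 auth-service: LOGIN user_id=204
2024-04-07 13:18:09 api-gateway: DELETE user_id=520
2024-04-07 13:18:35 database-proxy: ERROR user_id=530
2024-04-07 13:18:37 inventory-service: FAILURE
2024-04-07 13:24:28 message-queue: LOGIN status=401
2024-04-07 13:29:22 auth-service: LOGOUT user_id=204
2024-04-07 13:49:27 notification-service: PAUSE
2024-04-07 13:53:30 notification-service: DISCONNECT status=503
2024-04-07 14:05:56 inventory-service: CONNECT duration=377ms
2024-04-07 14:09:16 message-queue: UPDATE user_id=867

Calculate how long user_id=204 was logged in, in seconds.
1162

To calculate session duration:

1. Find LOGIN event for user_id=204: 2024-04-07 13:10:00
2. Find LOGOUT event for user_id=204: 2024-04-07 13:29:22
3. Session duration: 2024-04-07 13:29:22 - 2024-04-07 13:10:00 = 1162 seconds (19 minutes)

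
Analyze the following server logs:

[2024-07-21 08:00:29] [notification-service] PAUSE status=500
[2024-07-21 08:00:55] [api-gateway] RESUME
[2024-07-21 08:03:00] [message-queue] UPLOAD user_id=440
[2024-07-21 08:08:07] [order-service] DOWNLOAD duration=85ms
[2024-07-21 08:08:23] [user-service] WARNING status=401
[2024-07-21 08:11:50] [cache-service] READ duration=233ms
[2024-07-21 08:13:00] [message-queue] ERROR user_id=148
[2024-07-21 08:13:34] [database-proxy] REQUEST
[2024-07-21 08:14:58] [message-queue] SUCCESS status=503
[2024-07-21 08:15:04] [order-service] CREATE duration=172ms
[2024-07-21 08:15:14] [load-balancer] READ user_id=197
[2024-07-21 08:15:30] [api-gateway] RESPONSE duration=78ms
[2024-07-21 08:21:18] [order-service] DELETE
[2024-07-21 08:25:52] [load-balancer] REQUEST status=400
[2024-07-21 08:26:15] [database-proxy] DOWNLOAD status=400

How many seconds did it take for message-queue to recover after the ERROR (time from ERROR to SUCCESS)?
118

To calculate recovery time:

1. Find ERROR event for message-queue: 2024-07-21 08:13:00
2. Find next SUCCESS event for message-queue: 2024-07-21 08:14:58
3. Recovery time: 2024-07-21 08:14:58 - 2024-07-21 08:13:00 = 118 seconds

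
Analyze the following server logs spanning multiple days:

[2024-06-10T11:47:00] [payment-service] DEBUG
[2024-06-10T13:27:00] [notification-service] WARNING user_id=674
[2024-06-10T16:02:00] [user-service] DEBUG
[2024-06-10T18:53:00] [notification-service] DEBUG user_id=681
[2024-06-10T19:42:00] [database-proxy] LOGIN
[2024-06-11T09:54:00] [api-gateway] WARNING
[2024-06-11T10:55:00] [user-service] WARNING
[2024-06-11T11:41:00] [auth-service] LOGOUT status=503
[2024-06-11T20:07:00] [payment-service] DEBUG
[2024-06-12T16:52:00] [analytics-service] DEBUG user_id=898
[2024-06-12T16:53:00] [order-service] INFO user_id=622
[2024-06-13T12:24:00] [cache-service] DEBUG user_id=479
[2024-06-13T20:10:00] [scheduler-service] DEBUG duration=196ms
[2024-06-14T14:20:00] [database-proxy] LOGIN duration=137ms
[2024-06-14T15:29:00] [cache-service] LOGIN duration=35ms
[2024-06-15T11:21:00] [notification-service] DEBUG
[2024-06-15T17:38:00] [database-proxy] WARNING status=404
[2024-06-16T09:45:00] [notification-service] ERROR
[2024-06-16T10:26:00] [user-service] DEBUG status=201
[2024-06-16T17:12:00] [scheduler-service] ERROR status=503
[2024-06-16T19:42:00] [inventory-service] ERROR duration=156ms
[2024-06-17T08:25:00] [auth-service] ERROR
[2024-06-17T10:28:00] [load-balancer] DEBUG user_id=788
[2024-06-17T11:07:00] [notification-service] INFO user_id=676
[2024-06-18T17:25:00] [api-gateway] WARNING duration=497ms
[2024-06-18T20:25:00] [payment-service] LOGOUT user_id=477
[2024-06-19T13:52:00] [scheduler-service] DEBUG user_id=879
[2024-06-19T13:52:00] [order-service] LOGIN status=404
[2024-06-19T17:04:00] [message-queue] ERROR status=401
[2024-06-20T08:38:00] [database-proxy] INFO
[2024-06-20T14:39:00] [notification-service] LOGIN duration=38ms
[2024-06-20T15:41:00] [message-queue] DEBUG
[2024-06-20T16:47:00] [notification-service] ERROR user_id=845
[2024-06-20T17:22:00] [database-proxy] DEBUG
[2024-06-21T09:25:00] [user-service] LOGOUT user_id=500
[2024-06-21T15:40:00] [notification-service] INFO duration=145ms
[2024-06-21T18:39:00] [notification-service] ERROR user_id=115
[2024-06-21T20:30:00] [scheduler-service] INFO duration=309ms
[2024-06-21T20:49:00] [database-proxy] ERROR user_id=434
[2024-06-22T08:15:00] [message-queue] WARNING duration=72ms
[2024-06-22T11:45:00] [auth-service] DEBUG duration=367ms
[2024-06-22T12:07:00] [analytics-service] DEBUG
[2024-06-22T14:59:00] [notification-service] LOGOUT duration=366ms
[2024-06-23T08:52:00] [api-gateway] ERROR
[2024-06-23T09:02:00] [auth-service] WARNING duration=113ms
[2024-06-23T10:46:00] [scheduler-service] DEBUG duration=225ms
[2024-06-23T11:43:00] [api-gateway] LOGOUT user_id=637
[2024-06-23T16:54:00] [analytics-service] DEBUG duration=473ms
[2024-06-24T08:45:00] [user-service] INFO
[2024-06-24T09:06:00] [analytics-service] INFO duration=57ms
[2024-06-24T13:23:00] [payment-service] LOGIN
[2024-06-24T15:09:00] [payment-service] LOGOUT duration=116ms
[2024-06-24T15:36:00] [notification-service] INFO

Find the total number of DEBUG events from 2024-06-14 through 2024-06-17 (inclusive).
3

To filter by date range:

1. Date range: 2024-06-14 through 2024-06-17, both dates inclusive
2. Filter for DEBUG events whose date falls in this range
3. Count matching events: 3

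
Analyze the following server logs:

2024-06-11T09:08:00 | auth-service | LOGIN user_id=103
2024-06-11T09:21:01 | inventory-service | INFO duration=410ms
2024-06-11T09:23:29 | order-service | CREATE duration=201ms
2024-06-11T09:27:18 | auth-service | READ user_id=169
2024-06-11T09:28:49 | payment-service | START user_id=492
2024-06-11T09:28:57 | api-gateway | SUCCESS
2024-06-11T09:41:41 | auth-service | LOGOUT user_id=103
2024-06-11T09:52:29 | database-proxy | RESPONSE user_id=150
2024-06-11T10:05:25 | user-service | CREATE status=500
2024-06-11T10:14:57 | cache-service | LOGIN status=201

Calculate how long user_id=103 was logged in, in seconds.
2021

To calculate session duration:

1. Find LOGIN event for user_id=103: 2024-06-11T09:08:00
2. Find LOGOUT event for user_id=103: 2024-06-11T09:41:41
3. Session duration: 2024-06-11T09:41:41 - 2024-06-11T09:08:00 = 2021 seconds (33 minutes)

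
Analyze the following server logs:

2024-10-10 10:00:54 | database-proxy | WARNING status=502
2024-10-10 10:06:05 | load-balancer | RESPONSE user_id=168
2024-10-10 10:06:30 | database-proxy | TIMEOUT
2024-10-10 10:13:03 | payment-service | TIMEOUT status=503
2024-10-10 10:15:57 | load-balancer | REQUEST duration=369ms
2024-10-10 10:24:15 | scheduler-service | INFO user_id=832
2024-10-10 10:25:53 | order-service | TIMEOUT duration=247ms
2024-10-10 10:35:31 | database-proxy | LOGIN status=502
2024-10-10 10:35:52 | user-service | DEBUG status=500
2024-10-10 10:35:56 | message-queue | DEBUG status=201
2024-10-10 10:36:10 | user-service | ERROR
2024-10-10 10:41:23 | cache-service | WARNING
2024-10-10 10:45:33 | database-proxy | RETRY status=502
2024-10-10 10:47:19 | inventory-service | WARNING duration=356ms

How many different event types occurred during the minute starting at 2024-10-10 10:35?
2

To count unique event types:

1. Filter events in the minute starting at 2024-10-10 10:35
2. Extract event types from matching entries
3. Count unique types: 2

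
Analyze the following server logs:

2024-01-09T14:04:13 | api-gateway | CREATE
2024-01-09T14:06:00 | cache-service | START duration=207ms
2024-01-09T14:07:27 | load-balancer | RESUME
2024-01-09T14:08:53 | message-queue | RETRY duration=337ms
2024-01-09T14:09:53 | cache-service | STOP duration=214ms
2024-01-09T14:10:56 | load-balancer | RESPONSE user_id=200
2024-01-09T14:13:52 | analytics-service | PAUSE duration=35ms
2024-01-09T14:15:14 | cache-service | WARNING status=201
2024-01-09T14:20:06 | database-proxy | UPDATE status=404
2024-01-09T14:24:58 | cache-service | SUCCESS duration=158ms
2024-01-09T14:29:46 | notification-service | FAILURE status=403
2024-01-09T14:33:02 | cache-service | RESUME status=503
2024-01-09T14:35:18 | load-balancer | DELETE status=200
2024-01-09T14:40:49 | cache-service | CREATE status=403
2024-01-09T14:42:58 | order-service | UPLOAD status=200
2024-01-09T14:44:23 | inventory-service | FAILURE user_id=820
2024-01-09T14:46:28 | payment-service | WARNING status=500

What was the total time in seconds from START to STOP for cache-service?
233

To calculate state duration:

1. Find START event for cache-service: 2024-01-09T14:06:00
2. Find STOP event for cache-service: 2024-01-09T14:09:53
3. Calculate duration: 2024-01-09T14:09:53 - 2024-01-09T14:06:00 = 233 seconds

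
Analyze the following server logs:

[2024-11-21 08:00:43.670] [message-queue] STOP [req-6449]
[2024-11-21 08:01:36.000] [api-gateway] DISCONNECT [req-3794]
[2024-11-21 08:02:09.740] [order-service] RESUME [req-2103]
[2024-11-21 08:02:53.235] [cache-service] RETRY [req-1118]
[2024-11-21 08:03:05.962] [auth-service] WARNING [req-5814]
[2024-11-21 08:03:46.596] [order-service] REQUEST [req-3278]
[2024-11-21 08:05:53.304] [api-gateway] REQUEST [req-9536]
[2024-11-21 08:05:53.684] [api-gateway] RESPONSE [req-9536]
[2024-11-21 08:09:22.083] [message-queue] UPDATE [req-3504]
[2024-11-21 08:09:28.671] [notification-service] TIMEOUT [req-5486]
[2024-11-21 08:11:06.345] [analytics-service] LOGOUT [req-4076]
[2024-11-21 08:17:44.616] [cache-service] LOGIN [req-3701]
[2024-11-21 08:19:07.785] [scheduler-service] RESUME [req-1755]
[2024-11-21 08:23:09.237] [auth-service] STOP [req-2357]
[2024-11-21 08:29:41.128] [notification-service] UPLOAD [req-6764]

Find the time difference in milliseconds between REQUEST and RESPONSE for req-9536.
380

To calculate latency:

1. Find REQUEST with id req-9536: 2024-11-21 08:05:53.304
2. Find RESPONSE with id req-9536: 2024-11-21 08:05:53.684
3. Latency: 2024-11-21 08:05:53.684 - 2024-11-21 08:05:53.304 = 380ms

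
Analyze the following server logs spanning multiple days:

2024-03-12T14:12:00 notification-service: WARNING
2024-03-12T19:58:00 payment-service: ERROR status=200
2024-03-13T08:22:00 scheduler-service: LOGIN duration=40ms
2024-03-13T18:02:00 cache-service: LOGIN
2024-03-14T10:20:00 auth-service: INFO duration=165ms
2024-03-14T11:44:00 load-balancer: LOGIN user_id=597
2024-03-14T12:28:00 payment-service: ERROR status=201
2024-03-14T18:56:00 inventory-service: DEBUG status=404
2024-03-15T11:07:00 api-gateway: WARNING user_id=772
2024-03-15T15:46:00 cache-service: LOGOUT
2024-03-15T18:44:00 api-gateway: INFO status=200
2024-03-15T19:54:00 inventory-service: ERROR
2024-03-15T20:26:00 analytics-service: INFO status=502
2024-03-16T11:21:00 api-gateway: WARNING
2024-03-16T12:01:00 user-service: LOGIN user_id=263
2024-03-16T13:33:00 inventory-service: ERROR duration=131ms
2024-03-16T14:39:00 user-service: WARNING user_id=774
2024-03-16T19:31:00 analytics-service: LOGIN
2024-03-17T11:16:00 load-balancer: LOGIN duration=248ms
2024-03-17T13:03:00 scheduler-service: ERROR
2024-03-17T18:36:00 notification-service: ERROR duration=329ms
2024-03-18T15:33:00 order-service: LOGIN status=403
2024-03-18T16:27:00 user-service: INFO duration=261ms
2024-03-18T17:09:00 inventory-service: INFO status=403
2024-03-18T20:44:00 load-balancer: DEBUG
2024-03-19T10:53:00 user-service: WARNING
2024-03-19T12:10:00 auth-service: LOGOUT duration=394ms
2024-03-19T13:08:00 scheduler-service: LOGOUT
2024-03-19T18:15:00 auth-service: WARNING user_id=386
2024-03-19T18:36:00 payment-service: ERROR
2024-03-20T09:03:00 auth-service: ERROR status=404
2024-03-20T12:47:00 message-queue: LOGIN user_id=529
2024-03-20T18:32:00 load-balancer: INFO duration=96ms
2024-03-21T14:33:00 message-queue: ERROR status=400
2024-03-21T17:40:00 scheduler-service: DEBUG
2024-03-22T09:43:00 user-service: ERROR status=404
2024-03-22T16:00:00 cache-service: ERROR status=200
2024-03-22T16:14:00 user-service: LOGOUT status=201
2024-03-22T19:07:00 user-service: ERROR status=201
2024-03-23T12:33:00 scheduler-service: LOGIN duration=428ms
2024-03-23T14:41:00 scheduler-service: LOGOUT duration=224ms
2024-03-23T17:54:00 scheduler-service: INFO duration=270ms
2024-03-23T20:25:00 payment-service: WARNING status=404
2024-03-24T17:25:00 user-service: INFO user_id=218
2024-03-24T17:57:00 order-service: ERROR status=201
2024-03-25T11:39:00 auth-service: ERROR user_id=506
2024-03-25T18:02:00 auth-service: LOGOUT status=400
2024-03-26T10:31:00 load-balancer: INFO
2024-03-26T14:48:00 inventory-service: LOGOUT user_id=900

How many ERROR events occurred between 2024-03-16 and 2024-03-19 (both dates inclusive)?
4

To filter by date range:

1. Date range: 2024-03-16 through 2024-03-19, both dates inclusive
2. Filter for ERROR events whose date falls in this range
3. Count matching events: 4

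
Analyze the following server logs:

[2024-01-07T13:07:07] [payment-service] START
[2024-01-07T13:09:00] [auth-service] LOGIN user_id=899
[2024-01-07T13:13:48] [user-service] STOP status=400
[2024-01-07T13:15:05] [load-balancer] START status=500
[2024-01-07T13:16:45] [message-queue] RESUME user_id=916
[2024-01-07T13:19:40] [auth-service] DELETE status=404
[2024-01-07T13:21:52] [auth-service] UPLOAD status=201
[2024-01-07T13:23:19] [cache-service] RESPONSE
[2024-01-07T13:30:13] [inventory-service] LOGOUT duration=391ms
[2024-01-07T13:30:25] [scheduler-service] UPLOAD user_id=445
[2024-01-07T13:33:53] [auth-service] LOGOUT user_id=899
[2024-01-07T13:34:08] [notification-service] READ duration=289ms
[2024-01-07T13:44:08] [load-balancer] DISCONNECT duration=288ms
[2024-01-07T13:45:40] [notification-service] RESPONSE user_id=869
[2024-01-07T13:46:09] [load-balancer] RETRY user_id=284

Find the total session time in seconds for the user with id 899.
1493

To calculate session duration:

1. Find LOGIN event for user_id=899: 2024-01-07T13:09:00
2. Find LOGOUT event for user_id=899: 2024-01-07T13:33:53
3. Session duration: 2024-01-07T13:33:53 - 2024-01-07T13:09:00 = 1493 seconds (24 minutes)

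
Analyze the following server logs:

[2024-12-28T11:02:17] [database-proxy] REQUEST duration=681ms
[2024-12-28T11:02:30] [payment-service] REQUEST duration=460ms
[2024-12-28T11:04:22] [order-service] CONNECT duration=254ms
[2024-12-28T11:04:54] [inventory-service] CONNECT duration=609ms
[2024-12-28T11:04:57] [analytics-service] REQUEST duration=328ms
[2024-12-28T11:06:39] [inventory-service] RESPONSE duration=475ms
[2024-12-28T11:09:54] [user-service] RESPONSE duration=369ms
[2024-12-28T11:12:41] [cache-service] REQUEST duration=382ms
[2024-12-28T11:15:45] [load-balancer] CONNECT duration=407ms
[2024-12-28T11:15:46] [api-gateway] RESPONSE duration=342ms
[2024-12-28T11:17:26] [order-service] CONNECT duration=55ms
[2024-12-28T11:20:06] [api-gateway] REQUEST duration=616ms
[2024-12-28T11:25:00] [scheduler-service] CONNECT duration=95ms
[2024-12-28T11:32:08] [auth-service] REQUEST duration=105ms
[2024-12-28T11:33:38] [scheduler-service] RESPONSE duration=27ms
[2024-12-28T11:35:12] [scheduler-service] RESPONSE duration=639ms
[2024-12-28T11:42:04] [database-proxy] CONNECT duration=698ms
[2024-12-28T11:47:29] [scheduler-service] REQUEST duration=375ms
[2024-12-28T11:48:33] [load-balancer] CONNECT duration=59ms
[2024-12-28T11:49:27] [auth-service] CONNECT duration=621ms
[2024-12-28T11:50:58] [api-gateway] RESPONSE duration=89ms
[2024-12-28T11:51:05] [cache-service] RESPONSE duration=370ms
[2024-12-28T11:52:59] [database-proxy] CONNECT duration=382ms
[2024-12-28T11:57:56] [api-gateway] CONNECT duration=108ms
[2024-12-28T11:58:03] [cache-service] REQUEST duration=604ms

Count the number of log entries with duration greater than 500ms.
7

To count timeouts:

1. Threshold: 500ms
2. Extract duration from each log entry
3. Count entries where duration > 500
4. Timeout count: 7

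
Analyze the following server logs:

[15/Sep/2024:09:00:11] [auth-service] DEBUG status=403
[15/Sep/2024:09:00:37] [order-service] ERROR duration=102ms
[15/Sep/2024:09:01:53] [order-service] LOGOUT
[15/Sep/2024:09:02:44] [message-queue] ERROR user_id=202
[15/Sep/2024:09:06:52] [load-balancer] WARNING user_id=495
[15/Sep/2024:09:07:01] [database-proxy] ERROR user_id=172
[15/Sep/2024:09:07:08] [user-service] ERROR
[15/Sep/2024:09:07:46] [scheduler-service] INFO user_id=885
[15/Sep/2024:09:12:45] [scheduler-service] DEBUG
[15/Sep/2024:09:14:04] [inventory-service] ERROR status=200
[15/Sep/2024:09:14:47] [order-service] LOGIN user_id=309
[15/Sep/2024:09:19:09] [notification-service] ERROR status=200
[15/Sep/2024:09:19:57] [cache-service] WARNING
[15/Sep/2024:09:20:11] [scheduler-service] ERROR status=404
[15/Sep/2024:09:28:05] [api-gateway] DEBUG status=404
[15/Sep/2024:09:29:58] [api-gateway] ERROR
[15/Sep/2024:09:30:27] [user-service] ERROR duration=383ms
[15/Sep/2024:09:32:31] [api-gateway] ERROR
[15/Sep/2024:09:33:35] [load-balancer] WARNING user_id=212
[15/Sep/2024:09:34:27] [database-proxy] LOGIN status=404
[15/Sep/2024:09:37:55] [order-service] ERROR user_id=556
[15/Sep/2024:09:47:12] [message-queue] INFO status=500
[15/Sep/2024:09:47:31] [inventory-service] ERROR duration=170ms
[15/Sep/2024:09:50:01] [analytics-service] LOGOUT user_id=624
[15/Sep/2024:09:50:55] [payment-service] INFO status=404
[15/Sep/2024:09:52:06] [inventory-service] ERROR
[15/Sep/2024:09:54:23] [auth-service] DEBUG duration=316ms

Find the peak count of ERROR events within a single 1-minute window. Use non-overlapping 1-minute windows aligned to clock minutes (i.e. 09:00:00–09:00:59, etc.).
2

To find the burst window:

1. Divide the log period into non-overlapping 1-minute windows starting at 09:00
2. Count ERROR events in each window
3. Find the window with maximum count
4. Maximum events in a window: 2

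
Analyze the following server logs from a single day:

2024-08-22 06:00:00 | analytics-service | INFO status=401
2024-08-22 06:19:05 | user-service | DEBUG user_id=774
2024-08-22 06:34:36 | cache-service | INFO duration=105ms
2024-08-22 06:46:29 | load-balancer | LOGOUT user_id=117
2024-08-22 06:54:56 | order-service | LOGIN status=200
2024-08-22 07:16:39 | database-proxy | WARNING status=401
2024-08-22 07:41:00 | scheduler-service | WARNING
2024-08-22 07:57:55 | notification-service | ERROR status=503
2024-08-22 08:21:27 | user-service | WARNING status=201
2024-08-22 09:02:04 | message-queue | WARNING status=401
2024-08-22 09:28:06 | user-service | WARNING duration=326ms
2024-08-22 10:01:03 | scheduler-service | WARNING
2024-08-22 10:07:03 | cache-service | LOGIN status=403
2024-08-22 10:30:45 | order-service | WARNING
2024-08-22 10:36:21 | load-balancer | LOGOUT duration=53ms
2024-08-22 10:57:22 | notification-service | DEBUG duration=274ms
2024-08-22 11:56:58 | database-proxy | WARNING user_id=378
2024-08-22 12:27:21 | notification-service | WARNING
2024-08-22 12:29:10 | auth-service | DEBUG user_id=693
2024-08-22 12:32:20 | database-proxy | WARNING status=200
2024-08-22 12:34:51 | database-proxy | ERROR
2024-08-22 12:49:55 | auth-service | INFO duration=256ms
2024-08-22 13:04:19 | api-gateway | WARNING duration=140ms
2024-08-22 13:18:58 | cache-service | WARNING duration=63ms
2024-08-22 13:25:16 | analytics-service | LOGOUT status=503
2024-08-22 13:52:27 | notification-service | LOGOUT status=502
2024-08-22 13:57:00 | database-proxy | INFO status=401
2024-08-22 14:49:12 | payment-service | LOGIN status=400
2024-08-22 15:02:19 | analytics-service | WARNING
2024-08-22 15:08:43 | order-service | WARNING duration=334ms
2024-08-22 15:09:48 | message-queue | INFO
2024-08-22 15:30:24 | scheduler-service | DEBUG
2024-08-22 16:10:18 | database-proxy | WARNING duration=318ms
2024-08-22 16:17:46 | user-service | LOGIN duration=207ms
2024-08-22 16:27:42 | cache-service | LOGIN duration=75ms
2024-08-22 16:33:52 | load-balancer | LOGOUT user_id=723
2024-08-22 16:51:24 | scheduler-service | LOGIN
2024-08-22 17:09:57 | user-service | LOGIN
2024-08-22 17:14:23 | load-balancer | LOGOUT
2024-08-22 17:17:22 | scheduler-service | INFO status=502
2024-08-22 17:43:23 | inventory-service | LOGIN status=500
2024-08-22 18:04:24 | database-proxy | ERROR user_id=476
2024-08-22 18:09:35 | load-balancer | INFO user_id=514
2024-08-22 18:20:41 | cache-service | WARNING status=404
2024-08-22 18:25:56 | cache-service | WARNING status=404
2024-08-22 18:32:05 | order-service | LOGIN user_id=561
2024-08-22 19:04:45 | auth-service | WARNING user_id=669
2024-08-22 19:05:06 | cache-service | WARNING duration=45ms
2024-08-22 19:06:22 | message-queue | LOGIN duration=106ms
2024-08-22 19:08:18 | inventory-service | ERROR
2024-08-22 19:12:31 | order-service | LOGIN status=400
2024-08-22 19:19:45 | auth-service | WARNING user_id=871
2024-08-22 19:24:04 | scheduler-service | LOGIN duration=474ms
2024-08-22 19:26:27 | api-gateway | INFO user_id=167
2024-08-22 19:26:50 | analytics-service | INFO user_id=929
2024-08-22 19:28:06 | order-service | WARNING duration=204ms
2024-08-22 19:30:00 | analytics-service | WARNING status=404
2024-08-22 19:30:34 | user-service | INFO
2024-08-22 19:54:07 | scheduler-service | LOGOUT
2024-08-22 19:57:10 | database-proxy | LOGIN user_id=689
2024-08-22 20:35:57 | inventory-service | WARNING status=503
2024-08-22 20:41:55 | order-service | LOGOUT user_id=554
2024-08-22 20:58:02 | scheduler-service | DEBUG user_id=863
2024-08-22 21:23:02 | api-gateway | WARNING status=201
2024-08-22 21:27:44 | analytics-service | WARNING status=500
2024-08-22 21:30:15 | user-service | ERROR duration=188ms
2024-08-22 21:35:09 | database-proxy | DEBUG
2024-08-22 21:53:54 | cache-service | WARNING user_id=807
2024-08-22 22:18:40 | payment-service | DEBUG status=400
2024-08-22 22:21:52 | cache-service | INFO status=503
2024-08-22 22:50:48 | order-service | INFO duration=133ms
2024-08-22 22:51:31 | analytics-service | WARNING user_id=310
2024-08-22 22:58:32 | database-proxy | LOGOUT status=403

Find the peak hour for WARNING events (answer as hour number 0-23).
19

To find the peak hour:

1. Group all WARNING events by hour
2. Count events in each hour
3. Find hour with maximum count
4. Peak hour: 19 (with 5 events)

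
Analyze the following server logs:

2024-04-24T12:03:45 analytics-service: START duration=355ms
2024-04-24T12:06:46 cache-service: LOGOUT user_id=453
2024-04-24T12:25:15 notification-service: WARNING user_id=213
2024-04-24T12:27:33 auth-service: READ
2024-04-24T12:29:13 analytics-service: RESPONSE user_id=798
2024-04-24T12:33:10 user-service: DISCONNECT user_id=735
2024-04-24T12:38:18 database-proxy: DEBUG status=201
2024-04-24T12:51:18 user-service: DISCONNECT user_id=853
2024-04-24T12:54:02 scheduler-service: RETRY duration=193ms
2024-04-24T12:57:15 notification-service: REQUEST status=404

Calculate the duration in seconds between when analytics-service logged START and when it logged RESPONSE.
1528

To find the time between events:

1. Locate the first START event for analytics-service: 2024-04-24T12:03:45
2. Locate the first RESPONSE event for analytics-service: 2024-04-24T12:29:13
3. Calculate the difference: 2024-04-24T12:29:13 - 2024-04-24T12:03:45 = 1528 seconds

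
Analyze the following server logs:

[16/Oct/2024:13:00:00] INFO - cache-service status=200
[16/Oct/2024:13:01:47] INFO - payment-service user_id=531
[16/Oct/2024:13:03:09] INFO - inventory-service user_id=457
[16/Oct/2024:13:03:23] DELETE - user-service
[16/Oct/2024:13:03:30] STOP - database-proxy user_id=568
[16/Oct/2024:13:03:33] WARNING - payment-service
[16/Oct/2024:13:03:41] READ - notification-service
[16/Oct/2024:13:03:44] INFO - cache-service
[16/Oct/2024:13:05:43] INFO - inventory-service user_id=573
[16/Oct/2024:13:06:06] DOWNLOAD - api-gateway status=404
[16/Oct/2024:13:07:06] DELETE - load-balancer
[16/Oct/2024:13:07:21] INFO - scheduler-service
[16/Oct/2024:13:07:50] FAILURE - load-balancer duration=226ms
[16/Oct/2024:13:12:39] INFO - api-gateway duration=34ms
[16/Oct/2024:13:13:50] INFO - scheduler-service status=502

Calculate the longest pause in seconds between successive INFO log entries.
318

To find the longest gap:

1. Extract all INFO events in chronological order
2. Calculate time differences between consecutive events
3. Find the maximum difference
4. Longest gap: 318 seconds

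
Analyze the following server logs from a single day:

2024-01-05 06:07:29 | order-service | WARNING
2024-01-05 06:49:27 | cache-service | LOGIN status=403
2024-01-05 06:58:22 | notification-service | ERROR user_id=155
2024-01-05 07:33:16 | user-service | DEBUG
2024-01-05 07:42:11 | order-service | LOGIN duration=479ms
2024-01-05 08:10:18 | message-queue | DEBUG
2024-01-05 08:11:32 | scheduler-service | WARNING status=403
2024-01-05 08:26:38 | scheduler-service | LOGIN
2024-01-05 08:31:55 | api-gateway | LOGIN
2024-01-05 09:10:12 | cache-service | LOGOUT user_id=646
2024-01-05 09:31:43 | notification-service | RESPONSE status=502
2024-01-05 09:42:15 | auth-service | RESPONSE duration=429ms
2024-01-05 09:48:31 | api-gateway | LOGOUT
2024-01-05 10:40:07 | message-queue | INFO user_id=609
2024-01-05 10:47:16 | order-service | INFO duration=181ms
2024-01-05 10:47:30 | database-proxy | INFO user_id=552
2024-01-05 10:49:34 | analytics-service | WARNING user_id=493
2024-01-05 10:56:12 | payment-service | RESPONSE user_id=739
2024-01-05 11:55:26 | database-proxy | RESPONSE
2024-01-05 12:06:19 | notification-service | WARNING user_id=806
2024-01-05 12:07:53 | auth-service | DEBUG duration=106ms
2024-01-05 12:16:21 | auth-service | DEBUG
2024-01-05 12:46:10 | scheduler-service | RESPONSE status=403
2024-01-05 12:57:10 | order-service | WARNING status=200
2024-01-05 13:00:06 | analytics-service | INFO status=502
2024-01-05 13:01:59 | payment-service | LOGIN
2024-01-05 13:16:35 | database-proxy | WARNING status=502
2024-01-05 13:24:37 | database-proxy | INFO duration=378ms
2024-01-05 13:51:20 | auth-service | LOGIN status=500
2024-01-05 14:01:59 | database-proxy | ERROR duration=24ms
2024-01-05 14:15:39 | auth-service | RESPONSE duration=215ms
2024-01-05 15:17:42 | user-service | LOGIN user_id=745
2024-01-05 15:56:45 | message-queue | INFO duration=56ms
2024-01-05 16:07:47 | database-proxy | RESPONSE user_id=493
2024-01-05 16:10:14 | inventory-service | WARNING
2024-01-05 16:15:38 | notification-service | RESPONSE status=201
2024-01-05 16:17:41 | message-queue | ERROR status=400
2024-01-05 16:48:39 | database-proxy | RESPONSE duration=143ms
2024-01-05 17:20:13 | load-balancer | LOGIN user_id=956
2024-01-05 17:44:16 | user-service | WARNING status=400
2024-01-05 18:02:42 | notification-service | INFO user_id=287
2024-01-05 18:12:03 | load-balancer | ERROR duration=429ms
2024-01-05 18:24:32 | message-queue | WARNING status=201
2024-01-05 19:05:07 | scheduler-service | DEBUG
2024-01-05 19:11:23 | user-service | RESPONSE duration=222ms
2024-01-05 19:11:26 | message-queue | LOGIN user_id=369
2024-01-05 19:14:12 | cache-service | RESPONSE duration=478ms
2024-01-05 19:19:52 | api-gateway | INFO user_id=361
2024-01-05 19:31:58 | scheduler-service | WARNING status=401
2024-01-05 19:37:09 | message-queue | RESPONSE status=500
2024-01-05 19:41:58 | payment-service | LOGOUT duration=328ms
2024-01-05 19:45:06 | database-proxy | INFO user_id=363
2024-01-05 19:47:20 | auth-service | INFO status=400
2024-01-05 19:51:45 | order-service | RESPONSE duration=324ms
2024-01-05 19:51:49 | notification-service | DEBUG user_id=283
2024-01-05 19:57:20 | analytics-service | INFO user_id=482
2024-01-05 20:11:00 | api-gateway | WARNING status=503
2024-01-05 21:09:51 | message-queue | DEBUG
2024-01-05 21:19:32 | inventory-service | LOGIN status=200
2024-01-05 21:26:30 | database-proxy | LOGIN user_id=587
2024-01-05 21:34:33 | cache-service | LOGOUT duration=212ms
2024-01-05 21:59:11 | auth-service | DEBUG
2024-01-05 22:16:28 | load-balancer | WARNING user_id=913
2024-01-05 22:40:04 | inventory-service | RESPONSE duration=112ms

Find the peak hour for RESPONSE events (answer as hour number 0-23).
19

To find the peak hour:

1. Group all RESPONSE events by hour
2. Count events in each hour
3. Find hour with maximum count
4. Peak hour: 19 (with 4 events)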